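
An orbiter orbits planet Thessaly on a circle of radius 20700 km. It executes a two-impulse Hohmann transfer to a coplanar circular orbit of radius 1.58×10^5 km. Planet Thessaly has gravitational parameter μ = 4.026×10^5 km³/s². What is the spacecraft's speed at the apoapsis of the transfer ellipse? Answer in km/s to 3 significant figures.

v = 0.768 km/s

Transfer-ellipse semi-major axis a_t = (r₁ + r₂)/2 = (20700 + 1.580×10^5)/2 = 89350 km.
At apoapsis, r = 1.580×10^5 km.
From the vis-viva equation, v = √[μ(2/r − 1/a_t)] = 0.7683 km/s.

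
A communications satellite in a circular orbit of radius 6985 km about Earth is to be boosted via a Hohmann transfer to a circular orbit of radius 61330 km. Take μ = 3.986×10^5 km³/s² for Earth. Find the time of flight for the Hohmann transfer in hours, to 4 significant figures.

t = 8.726 hours

Semi-major axis of the transfer orbit: a_t = (6985 + 61330)/2 = 34157.5 km.
By Kepler's third law the transfer-orbit period is T = 2π√(a_t³/μ), so t = T/2 = 31413 s.
Converting: 31413 s ÷ 3600 s/hour = 8.726 hours.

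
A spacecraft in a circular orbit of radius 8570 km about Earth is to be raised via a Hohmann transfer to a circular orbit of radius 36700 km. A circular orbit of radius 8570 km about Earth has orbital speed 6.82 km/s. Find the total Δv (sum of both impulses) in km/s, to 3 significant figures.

From the circular-orbit relation v² = μ/r at r = 8570 km: μ = v²r = (6.82)² × 8570 = 3.98611×10^5 km³/s².
Transfer-ellipse semi-major axis a_t = (r₁ + r₂)/2 = (8570 + 36700)/2 = 22635 km.
Circular speed at r₁: v₁ = √(μ/r₁) = √(3.98611×10^5/8570) = 6.820 km/s.
Transfer-orbit speed at r₁ (v² = μ(2/r − 1/a)): v_p = √[μ(2/r₁ − 1/a_t)] = 8.684 km/s.
First burn Δv₁ = |v_p − v₁| = 1.864 km/s.
At r₂, v₂ = √(μ/r₂) = 3.296 km/s.
Transfer-orbit speed at r₂: v_a = √[μ(2/r₂ − 1/a_t)] = 2.028 km/s.
Second burn Δv₂ = |v₂ − v_a| = 1.268 km/s.
Total Δv = Δv₁ + Δv₂ = 3.132 km/s.

Δv = 3.13 km/s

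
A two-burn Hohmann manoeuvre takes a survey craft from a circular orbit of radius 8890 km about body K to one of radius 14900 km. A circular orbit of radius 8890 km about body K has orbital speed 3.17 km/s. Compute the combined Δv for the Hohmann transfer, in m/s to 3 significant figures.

Δv = 710 m/s

From the circular-orbit relation v² = μ/r at r = 8890 km: μ = v²r = (3.17)² × 8890 = 89334.7 km³/s².
The Hohmann ellipse has a_t = (r₁ + r₂)/2 = 11895 km.
At r₁ the circular-orbit speed is v₁ = √(μ/r₁) = 3.1700 km/s.
Transfer-orbit speed at r₁ (vis-viva): v_p = √[μ(2/r₁ − 1/a_t)] = 3.5479 km/s.
First burn Δv₁ = |v_p − v₁| = 0.3779 km/s.
At r₂, v₂ = √(μ/r₂) = 2.4486 km/s.
Transfer-orbit speed at r₂: v_a = √[μ(2/r₂ − 1/a_t)] = 2.1168 km/s.
Second burn Δv₂ = |v₂ − v_a| = 0.3318 km/s.
Total Δv = Δv₁ + Δv₂ = 0.7097 km/s.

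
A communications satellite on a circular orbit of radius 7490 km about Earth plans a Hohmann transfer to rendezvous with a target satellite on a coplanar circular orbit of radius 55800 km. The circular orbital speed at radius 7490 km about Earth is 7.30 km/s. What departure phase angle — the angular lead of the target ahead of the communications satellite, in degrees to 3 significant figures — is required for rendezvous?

From the circular-orbit relation v² = μ/r at r = 7490 km: μ = v²r = (7.30)² × 7490 = 3.99142×10^5 km³/s².
Transfer-ellipse semi-major axis a_t = (r₁ + r₂)/2 = (7490 + 55800)/2 = 31645 km.
Transfer time t = π√(a_t³/μ) = 27993 s.
Target angular speed ω₂ = √(μ/r₂³) = 4.7931×10^-5 rad/s.
Angle swept by the target during transfer: ω₂·t = 1.3417 rad = 76.87°.
Arrival is 180° from departure on the ellipse, so φ = 180° − 76.87° = 103°.

φ = 103°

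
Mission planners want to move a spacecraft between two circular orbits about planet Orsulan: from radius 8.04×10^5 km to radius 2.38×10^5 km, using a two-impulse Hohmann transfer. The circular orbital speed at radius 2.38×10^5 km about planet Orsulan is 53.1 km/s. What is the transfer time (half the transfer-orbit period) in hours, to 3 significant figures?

From the circular-orbit relation v² = μ/r at r = 2.38×10^5 km: μ = v²r = (53.1)² × 2.38×10^5 = 6.71067×10^8 km³/s².
Transfer-ellipse semi-major axis a_t = (r₁ + r₂)/2 = (8.040×10^5 + 2.380×10^5)/2 = 5.210×10^5 km.
Transfer time t = π√(a_t³/μ) = π√((5.210×10^5)³ / 6.71067×10^8) = 45610 s.
Converting: 45610 s ÷ 3600 s/hour = 12.7 hours.

t = 12.7 hours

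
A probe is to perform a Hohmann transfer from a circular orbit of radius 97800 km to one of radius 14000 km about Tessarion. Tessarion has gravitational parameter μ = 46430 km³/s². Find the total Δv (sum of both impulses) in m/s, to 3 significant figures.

Semi-major axis of the transfer orbit: a_t = (97800 + 14000)/2 = 55900 km.
At r₁ the circular-orbit speed is v₁ = √(μ/r₁) = 0.6890 km/s.
On the transfer ellipse at r₁, vis-viva equation gives v_a = √[μ(2/r₁ − 1/a_t)] = 0.3448 km/s.
First burn Δv₁ = |v_a − v₁| = 0.3442 km/s.
At r₂, v₂ = √(μ/r₂) = 1.8211 km/s.
Transfer-orbit speed at r₂: v_p = √[μ(2/r₂ − 1/a_t)] = 2.4088 km/s.
Second burn Δv₂ = |v₂ − v_p| = 0.5877 km/s.
Δv = Δv₁ + Δv₂ = 0.3442 + 0.5877 = 0.9319 km/s.

Δv = 932 m/s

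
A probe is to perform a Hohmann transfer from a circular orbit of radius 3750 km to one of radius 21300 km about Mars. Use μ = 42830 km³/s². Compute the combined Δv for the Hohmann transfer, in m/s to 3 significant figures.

Semi-major axis of the transfer orbit: a_t = (3750 + 21300)/2 = 12525 km.
At r₁ the circular-orbit speed is v₁ = √(μ/r₁) = 3.3795 km/s.
Transfer-orbit speed at r₁ (vis-viva): v_p = √[μ(2/r₁ − 1/a_t)] = 4.4072 km/s.
First burn Δv₁ = |v_p − v₁| = 1.028 km/s.
At r₂, v₂ = √(μ/r₂) = 1.418 km/s.
Transfer-orbit speed at r₂: v_a = √[μ(2/r₂ − 1/a_t)] = 0.7759 km/s.
Second burn Δv₂ = |v₂ − v_a| = 0.6421 km/s.
Total Δv = Δv₁ + Δv₂ = 1.670 km/s.

Δv = 1670 m/s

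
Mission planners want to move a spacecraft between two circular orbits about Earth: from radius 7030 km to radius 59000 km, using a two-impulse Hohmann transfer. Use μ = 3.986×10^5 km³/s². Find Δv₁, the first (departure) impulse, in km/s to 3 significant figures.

The Hohmann ellipse has a_t = (r₁ + r₂)/2 = 33015 km.
On the circular orbit at r = 7030 km, v_c = √(μ/r) = 7.5299 km/s.
Transfer-orbit speed at the same r (vis-viva, a = a_t): v_t = √[μ(2/r − 1/a_t)] = 10.066 km/s.
Δv₁ = |v_t − v_c| = |10.066 − 7.5299| = 2.536 km/s.

Δv₁ = 2.54 km/s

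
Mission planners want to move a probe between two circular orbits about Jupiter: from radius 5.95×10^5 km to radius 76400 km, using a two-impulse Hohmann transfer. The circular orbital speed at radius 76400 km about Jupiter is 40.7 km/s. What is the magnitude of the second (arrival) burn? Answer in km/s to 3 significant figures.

Δv₂ = 13.5 km/s

From the circular-orbit relation v² = μ/r at r = 76400 km: μ = v²r = (40.7)² × 76400 = 1.26556×10^8 km³/s².
Semi-major axis of the transfer orbit: a_t = (5.950×10^5 + 76400)/2 = 3.357×10^5 km.
On the circular orbit at r = 76400 km, v_c = √(μ/r) = 40.70 km/s.
Transfer-orbit speed at the same r (vis-viva, a = a_t): v_t = √[μ(2/r − 1/a_t)] = 54.18 km/s.
Δv₂ = |v_t − v_c| = |54.18 − 40.70| = 13.48 km/s.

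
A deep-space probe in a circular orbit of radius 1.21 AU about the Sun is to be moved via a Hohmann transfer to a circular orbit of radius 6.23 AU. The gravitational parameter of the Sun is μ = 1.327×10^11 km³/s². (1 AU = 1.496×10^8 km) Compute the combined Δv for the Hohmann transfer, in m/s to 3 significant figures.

In km: r₁ = 1.21 × 1.496×10^8 = 1.81016×10^8 km; r₂ = 6.23 × 1.496×10^8 = 9.32008×10^8 km.
Transfer-ellipse semi-major axis a_t = (r₁ + r₂)/2 = (1.81016×10^8 + 9.32008×10^8)/2 = 5.56512×10^8 km.
At r₁ the circular-orbit speed is v₁ = √(μ/r₁) = 27.076 km/s.
On the transfer ellipse at r₁, vis-viva gives v_p = √[μ(2/r₁ − 1/a_t)] = 35.039 km/s.
First burn Δv₁ = |v_p − v₁| = 7.963 km/s.
Circular speed at r₂: v₂ = √(μ/r₂) = 11.932 km/s.
Transfer-orbit speed at r₂: v_a = √[μ(2/r₂ − 1/a_t)] = 6.8053 km/s.
Second burn Δv₂ = |v₂ − v_a| = 5.127 km/s.
Total Δv = Δv₁ + Δv₂ = 13.09 km/s.

Δv = 13100 m/s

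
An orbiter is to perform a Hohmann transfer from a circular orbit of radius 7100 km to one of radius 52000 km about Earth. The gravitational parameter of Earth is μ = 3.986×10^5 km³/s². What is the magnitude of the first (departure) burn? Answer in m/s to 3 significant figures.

The Hohmann ellipse has a_t = (r₁ + r₂)/2 = 29550 km.
Circular speed at r = 7100 km: v_c = √(μ/r) = 7.4927 km/s.
Vis-viva on the transfer ellipse at r = 7100 km gives v_t = √[μ(2/r − 1/a_t)] = 9.9395 km/s.
Δv₁ = |v_t − v_c| = |9.9395 − 7.4927| = 2.447 km/s.

Δv₁ = 2450 m/s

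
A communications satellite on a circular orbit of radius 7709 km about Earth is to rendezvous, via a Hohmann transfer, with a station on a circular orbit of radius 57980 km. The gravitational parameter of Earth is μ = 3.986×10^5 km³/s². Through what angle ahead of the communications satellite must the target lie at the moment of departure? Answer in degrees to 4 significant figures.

φ = 103.3°

Semi-major axis of the transfer orbit: a_t = (7709 + 57980)/2 = 32844.5 km.
Transfer time t = π√(a_t³/μ) = 29619.3 s.
The target's mean motion on its circular orbit is ω₂ = √(μ/r₂³) = 4.52222×10^-5 rad/s.
Angle swept by the target during transfer: ω₂·t = 1.33945 rad = 76.74°.
Arrival is 180° from departure on the ellipse, so φ = 180° − 76.74° = 103.3°.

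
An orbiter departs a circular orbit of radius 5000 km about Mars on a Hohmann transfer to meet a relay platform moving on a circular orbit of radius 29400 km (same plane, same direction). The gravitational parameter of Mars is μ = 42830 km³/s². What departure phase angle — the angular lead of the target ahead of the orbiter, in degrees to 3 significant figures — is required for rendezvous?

Semi-major axis of the transfer orbit: a_t = (5000 + 29400)/2 = 17200 km.
Transfer time t = π√(a_t³/μ) = 34243 s.
Target angular speed ω₂ = √(μ/r₂³) = 4.1054×10^-5 rad/s.
Angle swept by the target during transfer: ω₂·t = 1.4058 rad = 80.546°.
Arrival is 180° from departure on the ellipse, so φ = 180° − 80.546° = 99.5°.

φ = 99.5°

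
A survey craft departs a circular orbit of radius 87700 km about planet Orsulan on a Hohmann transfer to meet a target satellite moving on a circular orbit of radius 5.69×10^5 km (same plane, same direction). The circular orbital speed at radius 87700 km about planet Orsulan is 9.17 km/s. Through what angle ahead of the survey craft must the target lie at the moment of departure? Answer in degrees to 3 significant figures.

From the circular-orbit relation v² = μ/r at r = 87700 km: μ = v²r = (9.17)² × 87700 = 7.37460×10^6 km³/s².
The Hohmann ellipse has a_t = (r₁ + r₂)/2 = 3.2835×10^5 km.
The half-period of the transfer ellipse is t = π√(a_t³/μ) = 2.17664×10^5 s.
Target angular speed ω₂ = √(μ/r₂³) = 6.32704×10^-6 rad/s.
Angle swept by the target during transfer: ω₂·t = 1.3772 rad = 78.91°.
Arrival is 180° from departure on the ellipse, so φ = 180° − 78.91° = 101°.

φ = 101°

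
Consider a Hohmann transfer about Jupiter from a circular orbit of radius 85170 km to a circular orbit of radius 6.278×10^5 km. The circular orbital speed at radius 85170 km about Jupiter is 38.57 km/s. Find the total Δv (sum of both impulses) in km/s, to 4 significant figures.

From the circular-orbit relation v² = μ/r at r = 85170 km: μ = v²r = (38.57)² × 85170 = 1.26703×10^8 km³/s².
Transfer-ellipse semi-major axis a_t = (r₁ + r₂)/2 = (85170 + 6.278×10^5)/2 = 3.56485×10^5 km.
At r₁ the circular-orbit speed is v₁ = √(μ/r₁) = 38.570 km/s.
On the transfer ellipse at r₁, v² = μ(2/r − 1/a) gives v_p = √[μ(2/r₁ − 1/a_t)] = 51.185 km/s.
First burn Δv₁ = |v_p − v₁| = 12.615 km/s.
At r₂, v₂ = √(μ/r₂) = 14.2063 km/s.
Transfer-orbit speed at r₂: v_a = √[μ(2/r₂ − 1/a_t)] = 6.94392 km/s.
Second burn Δv₂ = |v₂ − v_a| = 7.2624 km/s.
Δv = Δv₁ + Δv₂ = 12.615 + 7.2624 = 19.88 km/s.

Δv = 19.88 km/s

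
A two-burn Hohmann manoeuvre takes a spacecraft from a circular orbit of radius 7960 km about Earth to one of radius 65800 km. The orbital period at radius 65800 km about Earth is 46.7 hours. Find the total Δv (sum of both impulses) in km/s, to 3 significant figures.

From Kepler's third law T² = 4π²r³/μ at r = 65800 km, T = 46.7 hours = 46.7 × 3600 s = 1.6812×10^5 s: μ = 4π²r³/T² = 3.97923×10^5 km³/s².
The Hohmann ellipse has a_t = (r₁ + r₂)/2 = 36880 km.
Circular speed at r₁: v₁ = √(μ/r₁) = √(3.97923×10^5/7960) = 7.0704 km/s.
Transfer-orbit speed at r₁ (v² = μ(2/r − 1/a)): v_p = √[μ(2/r₁ − 1/a_t)] = 9.4441 km/s.
First burn Δv₁ = |v_p − v₁| = 2.3737 km/s.
Circular speed at r₂: v₂ = √(μ/r₂) = 2.4592 km/s.
Transfer-orbit speed at r₂: v_a = √[μ(2/r₂ − 1/a_t)] = 1.1425 km/s.
Second burn Δv₂ = |v₂ − v_a| = 1.3167 km/s.
Δv = Δv₁ + Δv₂ = 2.3737 + 1.3167 = 3.690 km/s.

Δv = 3.69 km/s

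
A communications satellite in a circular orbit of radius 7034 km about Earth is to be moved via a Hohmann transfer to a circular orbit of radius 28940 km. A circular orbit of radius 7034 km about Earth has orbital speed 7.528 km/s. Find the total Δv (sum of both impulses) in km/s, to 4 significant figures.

From the circular-orbit relation v² = μ/r at r = 7034 km: μ = v²r = (7.528)² × 7034 = 3.98622×10^5 km³/s².
Semi-major axis of the transfer orbit: a_t = (7034 + 28940)/2 = 17987 km.
At r₁ the circular-orbit speed is v₁ = √(μ/r₁) = 7.528 km/s.
On the transfer ellipse at r₁, vis-viva equation gives v_p = √[μ(2/r₁ − 1/a_t)] = 9.549 km/s.
First burn Δv₁ = |v_p − v₁| = 2.021 km/s.
At r₂, v₂ = √(μ/r₂) = 3.711 km/s.
Transfer-orbit speed at r₂: v_a = √[μ(2/r₂ − 1/a_t)] = 2.321 km/s.
Second burn Δv₂ = |v₂ − v_a| = 1.390 km/s.
Total Δv = Δv₁ + Δv₂ = 3.411 km/s.

Δv = 3.411 km/s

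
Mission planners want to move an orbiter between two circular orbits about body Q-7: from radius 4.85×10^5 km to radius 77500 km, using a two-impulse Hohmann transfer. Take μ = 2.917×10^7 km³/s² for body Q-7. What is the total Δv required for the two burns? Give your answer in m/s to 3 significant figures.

Δv = 9760 m/s

The Hohmann ellipse has a_t = (r₁ + r₂)/2 = 2.8125×10^5 km.
Circular speed at r₁: v₁ = √(μ/r₁) = √(2.917×10^7/4.850×10^5) = 7.755 km/s.
Transfer-orbit speed at r₁ (vis-viva): v_a = √[μ(2/r₁ − 1/a_t)] = 4.071 km/s.
First burn Δv₁ = |v_a − v₁| = 3.684 km/s.
At r₂, v₂ = √(μ/r₂) = 19.401 km/s.
Transfer-orbit speed at r₂: v_p = √[μ(2/r₂ − 1/a_t)] = 25.477 km/s.
Second burn Δv₂ = |v₂ − v_p| = 6.076 km/s.
Δv = Δv₁ + Δv₂ = 3.684 + 6.076 = 9.760 km/s.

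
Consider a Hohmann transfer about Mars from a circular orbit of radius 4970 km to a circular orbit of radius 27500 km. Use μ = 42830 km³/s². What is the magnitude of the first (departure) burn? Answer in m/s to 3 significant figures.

Transfer-ellipse semi-major axis a_t = (r₁ + r₂)/2 = (4970 + 27500)/2 = 16235 km.
Circular speed at r = 4970 km: v_c = √(μ/r) = 2.936 km/s.
Vis-viva on the transfer ellipse at r = 4970 km gives v_t = √[μ(2/r − 1/a_t)] = 3.821 km/s.
Δv₁ = |v_t − v_c| = |3.821 − 2.936| = 0.8850 km/s.

Δv₁ = 885 m/s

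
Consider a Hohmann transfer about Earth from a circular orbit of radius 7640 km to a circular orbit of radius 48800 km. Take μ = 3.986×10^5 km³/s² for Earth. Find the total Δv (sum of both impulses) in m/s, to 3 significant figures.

Δv = 3650 m/s

The Hohmann ellipse has a_t = (r₁ + r₂)/2 = 28220 km.
At r₁ the circular-orbit speed is v₁ = √(μ/r₁) = 7.223 km/s.
On the transfer ellipse at r₁, vis-viva equation gives v_p = √[μ(2/r₁ − 1/a_t)] = 9.498 km/s.
First burn Δv₁ = |v_p − v₁| = 2.275 km/s.
Circular speed at r₂: v₂ = √(μ/r₂) = 2.858 km/s.
Transfer-orbit speed at r₂: v_a = √[μ(2/r₂ − 1/a_t)] = 1.487 km/s.
Second burn Δv₂ = |v₂ − v_a| = 1.371 km/s.
Δv = Δv₁ + Δv₂ = 2.275 + 1.371 = 3.646 km/s.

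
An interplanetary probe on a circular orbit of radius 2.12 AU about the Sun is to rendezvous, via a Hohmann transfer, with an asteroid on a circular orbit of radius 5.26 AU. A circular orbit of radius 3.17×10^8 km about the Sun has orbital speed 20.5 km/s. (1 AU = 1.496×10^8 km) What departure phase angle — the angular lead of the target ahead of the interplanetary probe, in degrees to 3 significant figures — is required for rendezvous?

From the circular-orbit relation v² = μ/r at r = 3.17×10^8 km: μ = v²r = (20.5)² × 3.17×10^8 = 1.33219×10^11 km³/s².
In km: r₁ = 2.12 × 1.496×10^8 = 3.17152×10^8 km; r₂ = 5.26 × 1.496×10^8 = 7.86896×10^8 km.
Semi-major axis of the transfer orbit: a_t = (3.17152×10^8 + 7.86896×10^8)/2 = 5.52024×10^8 km.
Transfer time t = π√(a_t³/μ) = 1.116×10^8 s.
Target angular speed ω₂ = √(μ/r₂³) = 1.654×10^-8 rad/s.
Angle swept by the target during transfer: ω₂·t = 1.846 rad = 105.8°.
Arrival is 180° from departure on the ellipse, so φ = 180° − 105.8° = 74.2°.

φ = 74.2°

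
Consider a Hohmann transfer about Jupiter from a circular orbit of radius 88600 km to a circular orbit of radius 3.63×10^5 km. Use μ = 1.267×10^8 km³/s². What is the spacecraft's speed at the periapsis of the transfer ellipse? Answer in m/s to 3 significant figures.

The Hohmann ellipse has a_t = (r₁ + r₂)/2 = 2.258×10^5 km.
The periapsis of the transfer ellipse is at r = 88600 km.
Vis-viva: v = √[μ(2/r − 1/a_t)] = √[1.267×10^8 × (2/88600 − 1/2.258×10^5)] = 47.95 km/s.

v = 47900 m/s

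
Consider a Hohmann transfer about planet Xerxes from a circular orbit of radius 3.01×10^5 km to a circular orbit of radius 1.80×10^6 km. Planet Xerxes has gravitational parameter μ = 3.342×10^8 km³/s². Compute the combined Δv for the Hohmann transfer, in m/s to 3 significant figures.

Δv = 16600 m/s

Transfer-ellipse semi-major axis a_t = (r₁ + r₂)/2 = (3.010×10^5 + 1.800×10^6)/2 = 1.0505×10^6 km.
Circular speed at r₁: v₁ = √(μ/r₁) = √(3.342×10^8/3.010×10^5) = 33.32 km/s.
Transfer-orbit speed at r₁ (v² = μ(2/r − 1/a)): v_p = √[μ(2/r₁ − 1/a_t)] = 43.62 km/s.
First burn Δv₁ = |v_p − v₁| = 10.30 km/s.
Circular speed at r₂: v₂ = √(μ/r₂) = 13.626 km/s.
Transfer-orbit speed at r₂: v_a = √[μ(2/r₂ − 1/a_t)] = 7.2938 km/s.
Second burn Δv₂ = |v₂ − v_a| = 6.332 km/s.
Δv = Δv₁ + Δv₂ = 10.30 + 6.332 = 16.63 km/s.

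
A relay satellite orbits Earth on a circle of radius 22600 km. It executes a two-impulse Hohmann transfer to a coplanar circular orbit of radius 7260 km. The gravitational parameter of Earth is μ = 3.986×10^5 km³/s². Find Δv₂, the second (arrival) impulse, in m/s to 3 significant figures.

Δv₂ = 1710 m/s

Semi-major axis of the transfer orbit: a_t = (22600 + 7260)/2 = 14930 km.
On the circular orbit at r = 7260 km, v_c = √(μ/r) = 7.4097 km/s.
Vis-viva on the transfer ellipse at r = 7260 km gives v_t = √[μ(2/r − 1/a_t)] = 9.1164 km/s.
Δv₂ = |v_t − v_c| = |9.1164 − 7.4097| = 1.707 km/s.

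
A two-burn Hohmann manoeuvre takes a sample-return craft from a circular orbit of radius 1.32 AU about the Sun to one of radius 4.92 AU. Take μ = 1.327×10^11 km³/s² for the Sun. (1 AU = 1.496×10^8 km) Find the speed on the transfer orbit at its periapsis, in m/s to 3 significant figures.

In km: r₁ = 1.32 × 1.496×10^8 = 1.97472×10^8 km; r₂ = 4.92 × 1.496×10^8 = 7.36032×10^8 km.
Transfer-ellipse semi-major axis a_t = (r₁ + r₂)/2 = (1.97472×10^8 + 7.36032×10^8)/2 = 4.66752×10^8 km.
At periapsis, r = 1.97472×10^8 km.
From the vis-viva equation, v = √[μ(2/r − 1/a_t)] = 32.55 km/s.

v = 32600 m/s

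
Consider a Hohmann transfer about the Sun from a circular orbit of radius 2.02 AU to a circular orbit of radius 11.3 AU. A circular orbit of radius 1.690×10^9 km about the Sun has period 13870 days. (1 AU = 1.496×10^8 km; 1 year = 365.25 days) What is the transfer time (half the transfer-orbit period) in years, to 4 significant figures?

t = 8.595 years

From Kepler's third law T² = 4π²r³/μ at r = 1.690×10^9 km, T = 13870 days = 13870 × 86400 s = 1.198368×10^9 s: μ = 4π²r³/T² = 1.32690×10^11 km³/s².
In km: r₁ = 2.02 × 1.496×10^8 = 3.02192×10^8 km; r₂ = 11.3 × 1.496×10^8 = 1.69048×10^9 km.
Transfer-ellipse semi-major axis a_t = (r₁ + r₂)/2 = (3.02192×10^8 + 1.69048×10^9)/2 = 9.96336×10^8 km.
Half the transfer-orbit period gives t = π√(a_t³/μ) = 2.7123×10^8 s.
Converting: 2.7123×10^8 s ÷ 3.15576×10^7 s/year (365.25 × 86400) = 8.595 years.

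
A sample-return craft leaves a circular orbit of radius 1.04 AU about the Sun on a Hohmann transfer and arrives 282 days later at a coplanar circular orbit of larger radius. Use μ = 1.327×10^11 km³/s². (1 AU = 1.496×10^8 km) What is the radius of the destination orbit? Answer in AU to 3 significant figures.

r₂ = 1.63 AU

In km: r₁ = 1.04 × 1.496×10^8 = 1.55584×10^8 km.
Transfer time t = 282 days = 2.43648×10^7 s, and t = π√(a_t³/μ).
So a_t = (μ t²/π²)^(1/3) = (1.327×10^11 × (2.43648×10^7)² / π²)^(1/3) = 1.9985×10^8 km.
Since a_t = (r₁ + r₂)/2, r₂ = 2a_t − r₁ = 2×1.9985×10^8 − 1.55584×10^8 = 2.44116×10^8 km.
In AU: r₂ = 2.44116×10^8 / 1.496×10^8 = 1.63 AU.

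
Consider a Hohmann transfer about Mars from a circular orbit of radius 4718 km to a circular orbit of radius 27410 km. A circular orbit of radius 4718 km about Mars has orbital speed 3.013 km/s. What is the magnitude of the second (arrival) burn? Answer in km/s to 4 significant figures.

From the circular-orbit relation v² = μ/r at r = 4718 km: μ = v²r = (3.013)² × 4718 = 42830.8 km³/s².
The Hohmann ellipse has a_t = (r₁ + r₂)/2 = 16064 km.
On the circular orbit at r = 27410 km, v_c = √(μ/r) = 1.250 km/s.
Vis-viva on the transfer ellipse at r = 27410 km gives v_t = √[μ(2/r − 1/a_t)] = 0.6774 km/s.
Δv₂ = |v_t − v_c| = |0.6774 − 1.250| = 0.5726 km/s.

Δv₂ = 0.5726 km/s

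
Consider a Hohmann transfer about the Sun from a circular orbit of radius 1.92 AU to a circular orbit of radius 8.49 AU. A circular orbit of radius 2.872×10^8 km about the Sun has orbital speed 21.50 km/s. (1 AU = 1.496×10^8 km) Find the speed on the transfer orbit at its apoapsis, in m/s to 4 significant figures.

v = 6209 m/s

From the circular-orbit relation v² = μ/r at r = 2.872×10^8 km: μ = v²r = (21.50)² × 2.872×10^8 = 1.32758×10^11 km³/s².
In km: r₁ = 1.92 × 1.496×10^8 = 2.87232×10^8 km; r₂ = 8.49 × 1.496×10^8 = 1.270104×10^9 km.
Transfer-ellipse semi-major axis a_t = (r₁ + r₂)/2 = (2.87232×10^8 + 1.270104×10^9)/2 = 7.78668×10^8 km.
At apoapsis, r = 1.270104×10^9 km.
From the vis-viva equation, v = √[μ(2/r − 1/a_t)] = 6.209 km/s.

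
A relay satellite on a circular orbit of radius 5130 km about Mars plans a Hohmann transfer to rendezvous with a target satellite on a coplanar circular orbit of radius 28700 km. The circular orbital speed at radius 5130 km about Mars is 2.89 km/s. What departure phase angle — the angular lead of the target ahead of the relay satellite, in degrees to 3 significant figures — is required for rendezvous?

φ = 98.6°

From the circular-orbit relation v² = μ/r at r = 5130 km: μ = v²r = (2.89)² × 5130 = 42846.3 km³/s².
The Hohmann ellipse has a_t = (r₁ + r₂)/2 = 16915 km.
The half-period of the transfer ellipse is t = π√(a_t³/μ) = 33388.8 s.
Target angular speed ω₂ = √(μ/r₂³) = 4.25729×10^-5 rad/s.
Angle swept by the target during transfer: ω₂·t = 1.42146 rad = 81.44°.
The relay satellite traverses 180° on the transfer ellipse, so the target must lead by 180° − 81.44° = 98.6°.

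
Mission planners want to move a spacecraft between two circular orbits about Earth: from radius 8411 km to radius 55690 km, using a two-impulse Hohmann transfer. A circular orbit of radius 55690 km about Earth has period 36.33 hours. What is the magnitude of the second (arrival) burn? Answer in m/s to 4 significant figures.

From Kepler's third law T² = 4π²r³/μ at r = 55690 km, T = 36.33 hours = 36.33 × 3600 s = 1.30788×10^5 s: μ = 4π²r³/T² = 3.98617×10^5 km³/s².
Transfer-ellipse semi-major axis a_t = (r₁ + r₂)/2 = (8411 + 55690)/2 = 32050.5 km.
Circular speed at r = 55690 km: v_c = √(μ/r) = 2.6754 km/s.
Transfer-orbit speed at the same r (vis-viva, a = a_t): v_t = √[μ(2/r − 1/a_t)] = 1.3706 km/s.
Δv₂ = |v_t − v_c| = |1.3706 − 2.6754| = 1.305 km/s.

Δv₂ = 1305 m/s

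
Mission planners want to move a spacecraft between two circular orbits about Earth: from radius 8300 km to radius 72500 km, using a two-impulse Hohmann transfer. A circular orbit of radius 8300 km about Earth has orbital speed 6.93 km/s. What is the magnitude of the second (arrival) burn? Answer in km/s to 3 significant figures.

From the circular-orbit relation v² = μ/r at r = 8300 km: μ = v²r = (6.93)² × 8300 = 3.98607×10^5 km³/s².
Semi-major axis of the transfer orbit: a_t = (8300 + 72500)/2 = 40400 km.
Circular speed at r = 72500 km: v_c = √(μ/r) = 2.345 km/s.
Vis-viva on the transfer ellipse at r = 72500 km gives v_t = √[μ(2/r − 1/a_t)] = 1.063 km/s.
Δv₂ = |v_t − v_c| = |1.063 − 2.345| = 1.282 km/s.

Δv₂ = 1.28 km/s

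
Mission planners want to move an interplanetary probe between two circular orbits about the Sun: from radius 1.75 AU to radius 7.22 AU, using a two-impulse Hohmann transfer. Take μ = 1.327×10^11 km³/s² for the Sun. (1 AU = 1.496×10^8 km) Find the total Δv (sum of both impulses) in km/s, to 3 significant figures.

In km: r₁ = 1.75 × 1.496×10^8 = 2.618×10^8 km; r₂ = 7.22 × 1.496×10^8 = 1.080112×10^9 km.
The Hohmann ellipse has a_t = (r₁ + r₂)/2 = 6.70956×10^8 km.
Circular speed at r₁: v₁ = √(μ/r₁) = √(1.327×10^11/2.618×10^8) = 22.514 km/s.
On the transfer ellipse at r₁, vis-viva gives v_p = √[μ(2/r₁ − 1/a_t)] = 28.565 km/s.
First burn Δv₁ = |v_p − v₁| = 6.051 km/s.
At r₂, v₂ = √(μ/r₂) = 11.084 km/s.
Transfer-orbit speed at r₂: v_a = √[μ(2/r₂ − 1/a_t)] = 6.9237 km/s.
Second burn Δv₂ = |v₂ − v_a| = 4.160 km/s.
Δv = Δv₁ + Δv₂ = 6.051 + 4.160 = 10.21 km/s.

Δv = 10.2 km/s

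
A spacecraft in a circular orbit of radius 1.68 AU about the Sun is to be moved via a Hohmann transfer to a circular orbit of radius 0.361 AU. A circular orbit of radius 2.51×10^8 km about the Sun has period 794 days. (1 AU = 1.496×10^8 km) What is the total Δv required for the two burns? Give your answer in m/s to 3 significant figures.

Δv = 23300 m/s

From Kepler's third law T² = 4π²r³/μ at r = 2.51×10^8 km, T = 794 days = 794 × 86400 s = 6.86016×10^7 s: μ = 4π²r³/T² = 1.32652×10^11 km³/s².
In km: r₁ = 1.68 × 1.496×10^8 = 2.51328×10^8 km; r₂ = 0.361 × 1.496×10^8 = 5.40056×10^7 km.
Semi-major axis of the transfer orbit: a_t = (2.51328×10^8 + 5.40056×10^7)/2 = 1.526668×10^8 km.
At r₁ the circular-orbit speed is v₁ = √(μ/r₁) = 22.97 km/s.
On the transfer ellipse at r₁, v² = μ(2/r − 1/a) gives v_a = √[μ(2/r₁ − 1/a_t)] = 13.66 km/s.
First burn Δv₁ = |v_a − v₁| = 9.310 km/s.
At r₂, v₂ = √(μ/r₂) = 49.56 km/s.
Transfer-orbit speed at r₂: v_p = √[μ(2/r₂ − 1/a_t)] = 63.59 km/s.
Second burn Δv₂ = |v₂ − v_p| = 14.03 km/s.
Total Δv = Δv₁ + Δv₂ = 23.34 km/s.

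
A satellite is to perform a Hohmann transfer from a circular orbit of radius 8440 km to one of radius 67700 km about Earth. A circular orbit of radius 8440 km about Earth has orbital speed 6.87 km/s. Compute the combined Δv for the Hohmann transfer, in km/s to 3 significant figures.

From the circular-orbit relation v² = μ/r at r = 8440 km: μ = v²r = (6.87)² × 8440 = 3.98342×10^5 km³/s².
The Hohmann ellipse has a_t = (r₁ + r₂)/2 = 38070 km.
At r₁ the circular-orbit speed is v₁ = √(μ/r₁) = 6.870 km/s.
Transfer-orbit speed at r₁ (v² = μ(2/r − 1/a)): v_p = √[μ(2/r₁ − 1/a_t)] = 9.161 km/s.
First burn Δv₁ = |v_p − v₁| = 2.291 km/s.
Circular speed at r₂: v₂ = √(μ/r₂) = 2.426 km/s.
Transfer-orbit speed at r₂: v_a = √[μ(2/r₂ − 1/a_t)] = 1.142 km/s.
Second burn Δv₂ = |v₂ − v_a| = 1.284 km/s.
Total Δv = Δv₁ + Δv₂ = 3.575 km/s.

Δv = 3.57 km/s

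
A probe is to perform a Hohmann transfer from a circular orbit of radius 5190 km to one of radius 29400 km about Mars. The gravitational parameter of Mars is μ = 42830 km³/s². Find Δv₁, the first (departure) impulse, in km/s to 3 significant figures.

Δv₁ = 0.873 km/s

Semi-major axis of the transfer orbit: a_t = (5190 + 29400)/2 = 17295 km.
Circular speed at r = 5190 km: v_c = √(μ/r) = 2.8727 km/s.
Transfer-orbit speed at the same r (vis-viva, a = a_t): v_t = √[μ(2/r − 1/a_t)] = 3.7454 km/s.
Δv₁ = |v_t − v_c| = |3.7454 − 2.8727| = 0.8727 km/s.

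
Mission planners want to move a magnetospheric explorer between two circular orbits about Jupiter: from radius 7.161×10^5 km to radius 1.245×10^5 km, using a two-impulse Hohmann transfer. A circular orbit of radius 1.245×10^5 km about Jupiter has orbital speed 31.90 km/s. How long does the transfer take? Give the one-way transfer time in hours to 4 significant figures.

From the circular-orbit relation v² = μ/r at r = 1.245×10^5 km: μ = v²r = (31.90)² × 1.245×10^5 = 1.26692×10^8 km³/s².
Transfer-ellipse semi-major axis a_t = (r₁ + r₂)/2 = (7.161×10^5 + 1.245×10^5)/2 = 4.203×10^5 km.
Transfer time t = π√(a_t³/μ) = π√((4.203×10^5)³ / 1.26692×10^8) = 76053 s.
Converting: 76053 s ÷ 3600 s/hour = 21.13 hours.

t = 21.13 hours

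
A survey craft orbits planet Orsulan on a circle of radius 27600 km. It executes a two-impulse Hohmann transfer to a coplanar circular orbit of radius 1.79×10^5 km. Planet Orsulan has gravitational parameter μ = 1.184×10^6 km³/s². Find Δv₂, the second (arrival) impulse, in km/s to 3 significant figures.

Transfer-ellipse semi-major axis a_t = (r₁ + r₂)/2 = (27600 + 1.790×10^5)/2 = 1.033×10^5 km.
Circular speed at r = 1.790×10^5 km: v_c = √(μ/r) = 2.57187 km/s.
Vis-viva on the transfer ellipse at r = 1.790×10^5 km gives v_t = √[μ(2/r − 1/a_t)] = 1.32939 km/s.
Δv₂ = |v_t − v_c| = |1.32939 − 2.57187| = 1.242 km/s.

Δv₂ = 1.24 km/s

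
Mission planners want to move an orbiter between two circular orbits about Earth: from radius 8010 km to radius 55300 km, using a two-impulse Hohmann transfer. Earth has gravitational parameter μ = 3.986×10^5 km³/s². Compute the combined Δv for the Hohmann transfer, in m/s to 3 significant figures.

Transfer-ellipse semi-major axis a_t = (r₁ + r₂)/2 = (8010 + 55300)/2 = 31655 km.
Circular speed at r₁: v₁ = √(μ/r₁) = √(3.986×10^5/8010) = 7.054 km/s.
Transfer-orbit speed at r₁ (vis-viva equation): v_p = √[μ(2/r₁ − 1/a_t)] = 9.324 km/s.
First burn Δv₁ = |v_p − v₁| = 2.270 km/s.
Circular speed at r₂: v₂ = √(μ/r₂) = 2.685 km/s.
Transfer-orbit speed at r₂: v_a = √[μ(2/r₂ − 1/a_t)] = 1.351 km/s.
Second burn Δv₂ = |v₂ − v_a| = 1.334 km/s.
Total Δv = Δv₁ + Δv₂ = 3.604 km/s.

Δv = 3600 m/s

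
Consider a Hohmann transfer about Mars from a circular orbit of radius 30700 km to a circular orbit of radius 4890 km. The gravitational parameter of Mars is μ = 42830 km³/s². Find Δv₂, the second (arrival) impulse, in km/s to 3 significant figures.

Δv₂ = 0.928 km/s

The Hohmann ellipse has a_t = (r₁ + r₂)/2 = 17795 km.
Circular speed at r = 4890 km: v_c = √(μ/r) = 2.9595 km/s.
Vis-viva on the transfer ellipse at r = 4890 km gives v_t = √[μ(2/r − 1/a_t)] = 3.8872 km/s.
Δv₂ = |v_t − v_c| = |3.8872 − 2.9595| = 0.9277 km/s.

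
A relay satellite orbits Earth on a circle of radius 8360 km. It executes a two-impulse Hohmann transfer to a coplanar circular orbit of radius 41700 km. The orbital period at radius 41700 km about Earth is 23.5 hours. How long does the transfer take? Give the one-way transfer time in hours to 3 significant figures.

t = 5.46 hours

From Kepler's third law T² = 4π²r³/μ at r = 41700 km, T = 23.5 hours = 23.5 × 3600 s = 84600 s: μ = 4π²r³/T² = 3.99970×10^5 km³/s².
Semi-major axis of the transfer orbit: a_t = (8360 + 41700)/2 = 25030 km.
Half the transfer-orbit period gives t = π√(a_t³/μ) = 19670 s.
Converting: 19670 s ÷ 3600 s/hour = 5.46 hours.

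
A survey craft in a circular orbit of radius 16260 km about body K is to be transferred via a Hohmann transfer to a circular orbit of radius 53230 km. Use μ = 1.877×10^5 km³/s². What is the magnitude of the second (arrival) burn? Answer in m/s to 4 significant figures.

The Hohmann ellipse has a_t = (r₁ + r₂)/2 = 34745 km.
Circular speed at r = 53230 km: v_c = √(μ/r) = 1.8778 km/s.
Vis-viva on the transfer ellipse at r = 53230 km gives v_t = √[μ(2/r − 1/a_t)] = 1.2846 km/s.
Δv₂ = |v_t − v_c| = |1.2846 − 1.8778| = 0.5932 km/s.

Δv₂ = 593.2 m/s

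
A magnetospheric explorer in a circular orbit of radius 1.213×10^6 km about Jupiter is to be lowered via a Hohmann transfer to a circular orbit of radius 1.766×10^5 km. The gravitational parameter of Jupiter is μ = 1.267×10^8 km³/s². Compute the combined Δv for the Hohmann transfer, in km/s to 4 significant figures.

The Hohmann ellipse has a_t = (r₁ + r₂)/2 = 6.948×10^5 km.
Circular speed at r₁: v₁ = √(μ/r₁) = √(1.267×10^8/1.213×10^6) = 10.2202 km/s.
On the transfer ellipse at r₁, vis-viva equation gives v_a = √[μ(2/r₁ − 1/a_t)] = 5.15256 km/s.
First burn Δv₁ = |v_a − v₁| = 5.068 km/s.
At r₂, v₂ = √(μ/r₂) = 26.785 km/s.
Transfer-orbit speed at r₂: v_p = √[μ(2/r₂ − 1/a_t)] = 35.391 km/s.
Second burn Δv₂ = |v₂ − v_p| = 8.606 km/s.
Total Δv = Δv₁ + Δv₂ = 13.67 km/s.

Δv = 13.67 km/s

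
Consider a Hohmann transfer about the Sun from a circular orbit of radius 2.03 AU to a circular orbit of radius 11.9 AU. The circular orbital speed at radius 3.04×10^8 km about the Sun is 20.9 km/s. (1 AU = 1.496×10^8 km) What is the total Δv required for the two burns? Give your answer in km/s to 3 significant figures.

From the circular-orbit relation v² = μ/r at r = 3.04×10^8 km: μ = v²r = (20.9)² × 3.04×10^8 = 1.32790×10^11 km³/s².
In km: r₁ = 2.03 × 1.496×10^8 = 3.03688×10^8 km; r₂ = 11.9 × 1.496×10^8 = 1.78024×10^9 km.
The Hohmann ellipse has a_t = (r₁ + r₂)/2 = 1.041964×10^9 km.
Circular speed at r₁: v₁ = √(μ/r₁) = √(1.32790×10^11/3.03688×10^8) = 20.911 km/s.
On the transfer ellipse at r₁, v² = μ(2/r − 1/a) gives v_p = √[μ(2/r₁ − 1/a_t)] = 27.333 km/s.
First burn Δv₁ = |v_p − v₁| = 6.422 km/s.
Circular speed at r₂: v₂ = √(μ/r₂) = 8.637 km/s.
Transfer-orbit speed at r₂: v_a = √[μ(2/r₂ − 1/a_t)] = 4.663 km/s.
Second burn Δv₂ = |v₂ − v_a| = 3.974 km/s.
Δv = Δv₁ + Δv₂ = 6.422 + 3.974 = 10.40 km/s.

Δv = 10.4 km/s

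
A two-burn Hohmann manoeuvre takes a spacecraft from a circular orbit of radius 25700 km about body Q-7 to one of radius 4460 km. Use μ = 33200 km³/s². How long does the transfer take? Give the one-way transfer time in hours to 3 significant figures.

Semi-major axis of the transfer orbit: a_t = (25700 + 4460)/2 = 15080 km.
By Kepler's third law the transfer-orbit period is T = 2π√(a_t³/μ), so t = T/2 = 31930 s.
Converting: 31930 s ÷ 3600 s/hour = 8.87 hours.

t = 8.87 hours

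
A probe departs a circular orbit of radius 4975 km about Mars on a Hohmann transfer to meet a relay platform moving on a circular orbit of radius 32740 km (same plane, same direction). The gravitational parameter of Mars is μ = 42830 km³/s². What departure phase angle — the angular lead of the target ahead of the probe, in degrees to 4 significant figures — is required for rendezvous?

φ = 101.3°

Semi-major axis of the transfer orbit: a_t = (4975 + 32740)/2 = 18857.5 km.
Transfer time t = π√(a_t³/μ) = 39310 s.
Target angular speed ω₂ = √(μ/r₂³) = 3.4935×10^-5 rad/s.
Angle swept by the target during transfer: ω₂·t = 1.3733 rad = 78.68°.
The probe traverses 180° on the transfer ellipse, so the target must lead by 180° − 78.68° = 101.3°.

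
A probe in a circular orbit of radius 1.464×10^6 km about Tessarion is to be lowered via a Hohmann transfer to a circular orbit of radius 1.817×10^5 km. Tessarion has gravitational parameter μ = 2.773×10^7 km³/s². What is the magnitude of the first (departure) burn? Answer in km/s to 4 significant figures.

The Hohmann ellipse has a_t = (r₁ + r₂)/2 = 8.2285×10^5 km.
Circular speed at r = 1.464×10^6 km: v_c = √(μ/r) = 4.352 km/s.
Transfer-orbit speed at the same r (vis-viva, a = a_t): v_t = √[μ(2/r − 1/a_t)] = 2.045 km/s.
Δv₁ = |v_t − v_c| = |2.045 − 4.352| = 2.307 km/s.

Δv₁ = 2.307 km/s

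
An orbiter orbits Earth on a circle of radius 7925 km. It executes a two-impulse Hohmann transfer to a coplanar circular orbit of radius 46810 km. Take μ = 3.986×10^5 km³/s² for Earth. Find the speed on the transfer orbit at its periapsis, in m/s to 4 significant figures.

Semi-major axis of the transfer orbit: a_t = (7925 + 46810)/2 = 27367.5 km.
At periapsis, r = 7925 km.
Applying v² = μ(2/r − 1/a_t): v = 9.275 km/s.

v = 9275 m/s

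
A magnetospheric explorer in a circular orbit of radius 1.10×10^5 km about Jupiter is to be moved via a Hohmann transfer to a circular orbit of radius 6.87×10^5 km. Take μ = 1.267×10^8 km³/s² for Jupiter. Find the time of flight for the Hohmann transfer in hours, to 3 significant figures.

t = 19.5 hours

Semi-major axis of the transfer orbit: a_t = (1.100×10^5 + 6.870×10^5)/2 = 3.985×10^5 km.
By Kepler's third law the transfer-orbit period is T = 2π√(a_t³/μ), so t = T/2 = 70210 s.
Converting: 70210 s ÷ 3600 s/hour = 19.5 hours.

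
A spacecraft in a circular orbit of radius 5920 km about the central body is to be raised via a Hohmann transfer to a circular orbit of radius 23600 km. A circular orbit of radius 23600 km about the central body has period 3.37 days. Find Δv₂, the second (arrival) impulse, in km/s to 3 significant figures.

Δv₂ = 0.187 km/s

From Kepler's third law T² = 4π²r³/μ at r = 23600 km, T = 3.37 days = 3.37 × 86400 s = 2.91168×10^5 s: μ = 4π²r³/T² = 6120.80 km³/s².
Semi-major axis of the transfer orbit: a_t = (5920 + 23600)/2 = 14760 km.
Circular speed at r = 23600 km: v_c = √(μ/r) = 0.50927 km/s.
Vis-viva on the transfer ellipse at r = 23600 km gives v_t = √[μ(2/r − 1/a_t)] = 0.32253 km/s.
Δv₂ = |v_t − v_c| = |0.32253 − 0.50927| = 0.1867 km/s.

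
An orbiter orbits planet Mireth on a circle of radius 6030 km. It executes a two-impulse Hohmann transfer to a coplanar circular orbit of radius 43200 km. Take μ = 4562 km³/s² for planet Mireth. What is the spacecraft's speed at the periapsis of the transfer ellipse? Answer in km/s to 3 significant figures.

The Hohmann ellipse has a_t = (r₁ + r₂)/2 = 24615 km.
The periapsis of the transfer ellipse is at r = 6030 km.
Applying v² = μ(2/r − 1/a_t): v = 1.152 km/s.

v = 1.15 km/s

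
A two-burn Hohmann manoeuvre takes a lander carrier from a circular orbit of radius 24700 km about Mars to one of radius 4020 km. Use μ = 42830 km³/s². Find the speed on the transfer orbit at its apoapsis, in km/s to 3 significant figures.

v = 0.697 km/s

Transfer-ellipse semi-major axis a_t = (r₁ + r₂)/2 = (24700 + 4020)/2 = 14360 km.
The apoapsis of the transfer ellipse is at r = 24700 km.
Vis-viva: v = √[μ(2/r − 1/a_t)] = √[42830 × (2/24700 − 1/14360)] = 0.6967 km/s.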